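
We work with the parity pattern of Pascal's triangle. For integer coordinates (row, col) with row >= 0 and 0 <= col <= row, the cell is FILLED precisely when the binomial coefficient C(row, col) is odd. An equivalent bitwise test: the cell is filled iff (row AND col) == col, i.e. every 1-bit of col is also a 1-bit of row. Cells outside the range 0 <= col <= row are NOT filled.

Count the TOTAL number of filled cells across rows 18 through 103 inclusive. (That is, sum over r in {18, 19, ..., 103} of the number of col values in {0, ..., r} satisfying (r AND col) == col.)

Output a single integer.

Answer: 1236

Derivation:
r18=10010 pc2: +4 =4
r19=10011 pc3: +8 =12
r20=10100 pc2: +4 =16
r21=10101 pc3: +8 =24
r22=10110 pc3: +8 =32
r23=10111 pc4: +16 =48
r24=11000 pc2: +4 =52
r25=11001 pc3: +8 =60
r26=11010 pc3: +8 =68
r27=11011 pc4: +16 =84
r28=11100 pc3: +8 =92
r29=11101 pc4: +16 =108
r30=11110 pc4: +16 =124
r31=11111 pc5: +32 =156
r32=100000 pc1: +2 =158
r33=100001 pc2: +4 =162
r34=100010 pc2: +4 =166
r35=100011 pc3: +8 =174
r36=100100 pc2: +4 =178
r37=100101 pc3: +8 =186
r38=100110 pc3: +8 =194
r39=100111 pc4: +16 =210
r40=101000 pc2: +4 =214
r41=101001 pc3: +8 =222
r42=101010 pc3: +8 =230
r43=101011 pc4: +16 =246
r44=101100 pc3: +8 =254
r45=101101 pc4: +16 =270
r46=101110 pc4: +16 =286
r47=101111 pc5: +32 =318
r48=110000 pc2: +4 =322
r49=110001 pc3: +8 =330
r50=110010 pc3: +8 =338
r51=110011 pc4: +16 =354
r52=110100 pc3: +8 =362
r53=110101 pc4: +16 =378
r54=110110 pc4: +16 =394
r55=110111 pc5: +32 =426
r56=111000 pc3: +8 =434
r57=111001 pc4: +16 =450
r58=111010 pc4: +16 =466
r59=111011 pc5: +32 =498
r60=111100 pc4: +16 =514
r61=111101 pc5: +32 =546
r62=111110 pc5: +32 =578
r63=111111 pc6: +64 =642
r64=1000000 pc1: +2 =644
r65=1000001 pc2: +4 =648
r66=1000010 pc2: +4 =652
r67=1000011 pc3: +8 =660
r68=1000100 pc2: +4 =664
r69=1000101 pc3: +8 =672
r70=1000110 pc3: +8 =680
r71=1000111 pc4: +16 =696
r72=1001000 pc2: +4 =700
r73=1001001 pc3: +8 =708
r74=1001010 pc3: +8 =716
r75=1001011 pc4: +16 =732
r76=1001100 pc3: +8 =740
r77=1001101 pc4: +16 =756
r78=1001110 pc4: +16 =772
r79=1001111 pc5: +32 =804
r80=1010000 pc2: +4 =808
r81=1010001 pc3: +8 =816
r82=1010010 pc3: +8 =824
r83=1010011 pc4: +16 =840
r84=1010100 pc3: +8 =848
r85=1010101 pc4: +16 =864
r86=1010110 pc4: +16 =880
r87=1010111 pc5: +32 =912
r88=1011000 pc3: +8 =920
r89=1011001 pc4: +16 =936
r90=1011010 pc4: +16 =952
r91=1011011 pc5: +32 =984
r92=1011100 pc4: +16 =1000
r93=1011101 pc5: +32 =1032
r94=1011110 pc5: +32 =1064
r95=1011111 pc6: +64 =1128
r96=1100000 pc2: +4 =1132
r97=1100001 pc3: +8 =1140
r98=1100010 pc3: +8 =1148
r99=1100011 pc4: +16 =1164
r100=1100100 pc3: +8 =1172
r101=1100101 pc4: +16 =1188
r102=1100110 pc4: +16 =1204
r103=1100111 pc5: +32 =1236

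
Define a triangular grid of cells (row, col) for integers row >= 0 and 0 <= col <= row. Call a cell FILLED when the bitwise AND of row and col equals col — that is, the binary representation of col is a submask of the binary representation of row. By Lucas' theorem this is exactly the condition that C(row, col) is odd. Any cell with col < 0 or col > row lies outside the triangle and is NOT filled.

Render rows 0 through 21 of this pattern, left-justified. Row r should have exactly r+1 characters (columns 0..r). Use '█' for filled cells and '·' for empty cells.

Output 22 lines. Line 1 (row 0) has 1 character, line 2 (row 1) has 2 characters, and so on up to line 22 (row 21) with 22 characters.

r0=0: █
r1=1: ██
r2=10: █·█
r3=11: ████
r4=100: █···█
r5=101: ██··██
r6=110: █·█·█·█
r7=111: ████████
r8=1000: █·······█
r9=1001: ██······██
r10=1010: █·█·····█·█
r11=1011: ████····████
r12=1100: █···█···█···█
r13=1101: ██··██··██··██
r14=1110: █·█·█·█·█·█·█·█
r15=1111: ████████████████
r16=10000: █···············█
r17=10001: ██··············██
r18=10010: █·█·············█·█
r19=10011: ████············████
r20=10100: █···█···········█···█
r21=10101: ██··██··········██··██

Answer: █
██
█·█
████
█···█
██··██
█·█·█·█
████████
█·······█
██······██
█·█·····█·█
████····████
█···█···█···█
██··██··██··██
█·█·█·█·█·█·█·█
████████████████
█···············█
██··············██
█·█·············█·█
████············████
█···█···········█···█
██··██··········██··██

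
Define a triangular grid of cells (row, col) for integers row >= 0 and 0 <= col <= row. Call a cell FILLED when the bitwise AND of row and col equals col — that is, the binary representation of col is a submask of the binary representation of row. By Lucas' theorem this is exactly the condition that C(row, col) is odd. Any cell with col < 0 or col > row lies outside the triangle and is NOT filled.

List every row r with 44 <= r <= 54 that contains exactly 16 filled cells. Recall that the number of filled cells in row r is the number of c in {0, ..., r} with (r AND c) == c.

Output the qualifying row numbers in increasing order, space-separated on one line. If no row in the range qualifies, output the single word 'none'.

Row r has 2^popcount(r) filled cells, so we need popcount(r) = log2(16) = 4.
Scan r = 44..54 and keep those with exactly 4 one-bits:
r=44=101100 popcount=3 -> skip
r=45=101101 popcount=4 -> KEEP
r=46=101110 popcount=4 -> KEEP
r=47=101111 popcount=5 -> skip
r=48=110000 popcount=2 -> skip
r=49=110001 popcount=3 -> skip
r=50=110010 popcount=3 -> skip
r=51=110011 popcount=4 -> KEEP
r=52=110100 popcount=3 -> skip
r=53=110101 popcount=4 -> KEEP
r=54=110110 popcount=4 -> KEEP
Kept rows: 45 46 51 53 54

Answer: 45 46 51 53 54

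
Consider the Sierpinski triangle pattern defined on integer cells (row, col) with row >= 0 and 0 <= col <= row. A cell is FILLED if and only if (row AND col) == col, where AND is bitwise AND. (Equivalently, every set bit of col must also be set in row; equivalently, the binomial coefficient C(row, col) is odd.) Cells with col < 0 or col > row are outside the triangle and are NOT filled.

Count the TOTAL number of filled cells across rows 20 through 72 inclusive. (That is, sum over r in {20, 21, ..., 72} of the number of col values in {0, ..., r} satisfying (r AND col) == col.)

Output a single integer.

Answer: 688

Derivation:
r20=10100 pc2: +4 =4
r21=10101 pc3: +8 =12
r22=10110 pc3: +8 =20
r23=10111 pc4: +16 =36
r24=11000 pc2: +4 =40
r25=11001 pc3: +8 =48
r26=11010 pc3: +8 =56
r27=11011 pc4: +16 =72
r28=11100 pc3: +8 =80
r29=11101 pc4: +16 =96
r30=11110 pc4: +16 =112
r31=11111 pc5: +32 =144
r32=100000 pc1: +2 =146
r33=100001 pc2: +4 =150
r34=100010 pc2: +4 =154
r35=100011 pc3: +8 =162
r36=100100 pc2: +4 =166
r37=100101 pc3: +8 =174
r38=100110 pc3: +8 =182
r39=100111 pc4: +16 =198
r40=101000 pc2: +4 =202
r41=101001 pc3: +8 =210
r42=101010 pc3: +8 =218
r43=101011 pc4: +16 =234
r44=101100 pc3: +8 =242
r45=101101 pc4: +16 =258
r46=101110 pc4: +16 =274
r47=101111 pc5: +32 =306
r48=110000 pc2: +4 =310
r49=110001 pc3: +8 =318
r50=110010 pc3: +8 =326
r51=110011 pc4: +16 =342
r52=110100 pc3: +8 =350
r53=110101 pc4: +16 =366
r54=110110 pc4: +16 =382
r55=110111 pc5: +32 =414
r56=111000 pc3: +8 =422
r57=111001 pc4: +16 =438
r58=111010 pc4: +16 =454
r59=111011 pc5: +32 =486
r60=111100 pc4: +16 =502
r61=111101 pc5: +32 =534
r62=111110 pc5: +32 =566
r63=111111 pc6: +64 =630
r64=1000000 pc1: +2 =632
r65=1000001 pc2: +4 =636
r66=1000010 pc2: +4 =640
r67=1000011 pc3: +8 =648
r68=1000100 pc2: +4 =652
r69=1000101 pc3: +8 =660
r70=1000110 pc3: +8 =668
r71=1000111 pc4: +16 =684
r72=1001000 pc2: +4 =688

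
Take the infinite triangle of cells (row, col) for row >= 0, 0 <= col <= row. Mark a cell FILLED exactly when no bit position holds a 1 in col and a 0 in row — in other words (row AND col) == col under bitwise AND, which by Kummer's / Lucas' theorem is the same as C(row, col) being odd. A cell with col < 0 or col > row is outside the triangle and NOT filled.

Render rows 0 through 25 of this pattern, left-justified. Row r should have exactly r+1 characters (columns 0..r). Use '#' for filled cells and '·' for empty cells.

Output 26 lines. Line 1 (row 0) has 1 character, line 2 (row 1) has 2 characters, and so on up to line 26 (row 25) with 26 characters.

Answer: #
##
#·#
####
#···#
##··##
#·#·#·#
########
#·······#
##······##
#·#·····#·#
####····####
#···#···#···#
##··##··##··##
#·#·#·#·#·#·#·#
################
#···············#
##··············##
#·#·············#·#
####············####
#···#···········#···#
##··##··········##··##
#·#·#·#·········#·#·#·#
########········########
#·······#·······#·······#
##······##······##······##

Derivation:
r0=0: #
r1=1: ##
r2=10: #·#
r3=11: ####
r4=100: #···#
r5=101: ##··##
r6=110: #·#·#·#
r7=111: ########
r8=1000: #·······#
r9=1001: ##······##
r10=1010: #·#·····#·#
r11=1011: ####····####
r12=1100: #···#···#···#
r13=1101: ##··##··##··##
r14=1110: #·#·#·#·#·#·#·#
r15=1111: ################
r16=10000: #···············#
r17=10001: ##··············##
r18=10010: #·#·············#·#
r19=10011: ####············####
r20=10100: #···#···········#···#
r21=10101: ##··##··········##··##
r22=10110: #·#·#·#·········#·#·#·#
r23=10111: ########········########
r24=11000: #·······#·······#·······#
r25=11001: ##······##······##······##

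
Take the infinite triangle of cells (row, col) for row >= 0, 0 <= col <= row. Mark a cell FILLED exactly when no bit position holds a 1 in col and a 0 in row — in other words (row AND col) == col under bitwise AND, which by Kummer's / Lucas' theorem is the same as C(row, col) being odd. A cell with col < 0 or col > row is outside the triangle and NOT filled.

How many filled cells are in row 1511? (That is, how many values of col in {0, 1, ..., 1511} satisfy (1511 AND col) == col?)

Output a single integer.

Answer: 256

Derivation:
1511 in binary = 10111100111
popcount(1511) = number of 1-bits in 10111100111 = 8
A col c satisfies (1511 AND c) == c iff every set bit of c is also set in 1511; each of the 8 set bits of 1511 can independently be on or off in c.
count = 2^8 = 256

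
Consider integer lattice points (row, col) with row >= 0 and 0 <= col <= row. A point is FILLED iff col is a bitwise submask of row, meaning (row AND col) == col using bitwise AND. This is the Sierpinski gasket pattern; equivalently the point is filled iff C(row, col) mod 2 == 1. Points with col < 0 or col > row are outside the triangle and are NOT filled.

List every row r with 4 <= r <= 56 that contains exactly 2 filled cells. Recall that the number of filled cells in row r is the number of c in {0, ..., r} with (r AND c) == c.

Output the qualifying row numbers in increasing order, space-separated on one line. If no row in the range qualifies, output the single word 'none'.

Answer: 4 8 16 32

Derivation:
Row r has 2^popcount(r) filled cells, so we need popcount(r) = log2(2) = 1.
Scan r = 4..56 and keep those with exactly 1 one-bits:
r=4=100 popcount=1 -> KEEP
r=5=101 popcount=2 -> skip
r=6=110 popcount=2 -> skip
r=7=111 popcount=3 -> skip
r=8=1000 popcount=1 -> KEEP
r=9=1001 popcount=2 -> skip
r=10=1010 popcount=2 -> skip
r=11=1011 popcount=3 -> skip
r=12=1100 popcount=2 -> skip
r=13=1101 popcount=3 -> skip
r=14=1110 popcount=3 -> skip
r=15=1111 popcount=4 -> skip
r=16=10000 popcount=1 -> KEEP
r=17=10001 popcount=2 -> skip
r=18=10010 popcount=2 -> skip
r=19=10011 popcount=3 -> skip
r=20=10100 popcount=2 -> skip
r=21=10101 popcount=3 -> skip
r=22=10110 popcount=3 -> skip
r=23=10111 popcount=4 -> skip
r=24=11000 popcount=2 -> skip
r=25=11001 popcount=3 -> skip
r=26=11010 popcount=3 -> skip
r=27=11011 popcount=4 -> skip
r=28=11100 popcount=3 -> skip
r=29=11101 popcount=4 -> skip
r=30=11110 popcount=4 -> skip
r=31=11111 popcount=5 -> skip
r=32=100000 popcount=1 -> KEEP
r=33=100001 popcount=2 -> skip
r=34=100010 popcount=2 -> skip
r=35=100011 popcount=3 -> skip
r=36=100100 popcount=2 -> skip
r=37=100101 popcount=3 -> skip
r=38=100110 popcount=3 -> skip
r=39=100111 popcount=4 -> skip
r=40=101000 popcount=2 -> skip
r=41=101001 popcount=3 -> skip
r=42=101010 popcount=3 -> skip
r=43=101011 popcount=4 -> skip
r=44=101100 popcount=3 -> skip
r=45=101101 popcount=4 -> skip
r=46=101110 popcount=4 -> skip
r=47=101111 popcount=5 -> skip
r=48=110000 popcount=2 -> skip
r=49=110001 popcount=3 -> skip
r=50=110010 popcount=3 -> skip
r=51=110011 popcount=4 -> skip
r=52=110100 popcount=3 -> skip
r=53=110101 popcount=4 -> skip
r=54=110110 popcount=4 -> skip
r=55=110111 popcount=5 -> skip
r=56=111000 popcount=3 -> skip
Kept rows: 4 8 16 32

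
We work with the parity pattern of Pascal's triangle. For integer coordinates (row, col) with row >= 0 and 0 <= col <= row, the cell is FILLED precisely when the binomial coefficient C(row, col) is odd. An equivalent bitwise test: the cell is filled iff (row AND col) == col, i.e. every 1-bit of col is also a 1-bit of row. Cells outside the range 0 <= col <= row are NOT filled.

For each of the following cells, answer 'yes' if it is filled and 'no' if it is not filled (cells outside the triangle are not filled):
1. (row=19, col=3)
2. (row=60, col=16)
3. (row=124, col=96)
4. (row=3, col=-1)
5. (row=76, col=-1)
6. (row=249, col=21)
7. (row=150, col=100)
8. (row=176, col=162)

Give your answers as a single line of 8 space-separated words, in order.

(19,3): row=0b10011, col=0b11, row AND col = 0b11 = 3; 3 == 3 -> filled
(60,16): row=0b111100, col=0b10000, row AND col = 0b10000 = 16; 16 == 16 -> filled
(124,96): row=0b1111100, col=0b1100000, row AND col = 0b1100000 = 96; 96 == 96 -> filled
(3,-1): col outside [0, 3] -> not filled
(76,-1): col outside [0, 76] -> not filled
(249,21): row=0b11111001, col=0b10101, row AND col = 0b10001 = 17; 17 != 21 -> empty
(150,100): row=0b10010110, col=0b1100100, row AND col = 0b100 = 4; 4 != 100 -> empty
(176,162): row=0b10110000, col=0b10100010, row AND col = 0b10100000 = 160; 160 != 162 -> empty

Answer: yes yes yes no no no no no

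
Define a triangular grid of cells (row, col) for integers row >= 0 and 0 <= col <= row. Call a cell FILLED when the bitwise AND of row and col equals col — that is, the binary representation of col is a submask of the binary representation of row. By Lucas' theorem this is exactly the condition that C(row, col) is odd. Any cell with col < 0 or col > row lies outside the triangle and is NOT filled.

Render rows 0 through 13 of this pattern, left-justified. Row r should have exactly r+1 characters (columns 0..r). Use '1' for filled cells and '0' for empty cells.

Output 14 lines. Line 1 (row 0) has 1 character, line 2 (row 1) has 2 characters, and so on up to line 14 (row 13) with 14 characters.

r0=0: 1
r1=1: 11
r2=10: 101
r3=11: 1111
r4=100: 10001
r5=101: 110011
r6=110: 1010101
r7=111: 11111111
r8=1000: 100000001
r9=1001: 1100000011
r10=1010: 10100000101
r11=1011: 111100001111
r12=1100: 1000100010001
r13=1101: 11001100110011

Answer: 1
11
101
1111
10001
110011
1010101
11111111
100000001
1100000011
10100000101
111100001111
1000100010001
11001100110011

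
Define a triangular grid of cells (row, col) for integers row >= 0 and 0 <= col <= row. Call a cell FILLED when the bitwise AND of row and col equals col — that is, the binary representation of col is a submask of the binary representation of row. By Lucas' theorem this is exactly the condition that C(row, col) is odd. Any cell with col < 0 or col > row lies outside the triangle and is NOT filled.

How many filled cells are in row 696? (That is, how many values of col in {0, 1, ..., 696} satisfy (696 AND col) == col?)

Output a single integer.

Answer: 32

Derivation:
696 in binary = 1010111000
popcount(696) = number of 1-bits in 1010111000 = 5
A col c satisfies (696 AND c) == c iff every set bit of c is also set in 696; each of the 5 set bits of 696 can independently be on or off in c.
count = 2^5 = 32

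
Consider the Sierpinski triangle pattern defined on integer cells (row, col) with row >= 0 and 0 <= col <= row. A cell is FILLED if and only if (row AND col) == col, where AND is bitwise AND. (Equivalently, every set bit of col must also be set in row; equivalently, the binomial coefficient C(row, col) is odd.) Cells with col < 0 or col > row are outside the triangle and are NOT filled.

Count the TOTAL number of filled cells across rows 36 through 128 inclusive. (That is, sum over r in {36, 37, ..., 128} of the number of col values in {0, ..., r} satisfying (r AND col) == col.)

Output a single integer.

Answer: 1928

Derivation:
r36=100100 pc2: +4 =4
r37=100101 pc3: +8 =12
r38=100110 pc3: +8 =20
r39=100111 pc4: +16 =36
r40=101000 pc2: +4 =40
r41=101001 pc3: +8 =48
r42=101010 pc3: +8 =56
r43=101011 pc4: +16 =72
r44=101100 pc3: +8 =80
r45=101101 pc4: +16 =96
r46=101110 pc4: +16 =112
r47=101111 pc5: +32 =144
r48=110000 pc2: +4 =148
r49=110001 pc3: +8 =156
r50=110010 pc3: +8 =164
r51=110011 pc4: +16 =180
r52=110100 pc3: +8 =188
r53=110101 pc4: +16 =204
r54=110110 pc4: +16 =220
r55=110111 pc5: +32 =252
r56=111000 pc3: +8 =260
r57=111001 pc4: +16 =276
r58=111010 pc4: +16 =292
r59=111011 pc5: +32 =324
r60=111100 pc4: +16 =340
r61=111101 pc5: +32 =372
r62=111110 pc5: +32 =404
r63=111111 pc6: +64 =468
r64=1000000 pc1: +2 =470
r65=1000001 pc2: +4 =474
r66=1000010 pc2: +4 =478
r67=1000011 pc3: +8 =486
r68=1000100 pc2: +4 =490
r69=1000101 pc3: +8 =498
r70=1000110 pc3: +8 =506
r71=1000111 pc4: +16 =522
r72=1001000 pc2: +4 =526
r73=1001001 pc3: +8 =534
r74=1001010 pc3: +8 =542
r75=1001011 pc4: +16 =558
r76=1001100 pc3: +8 =566
r77=1001101 pc4: +16 =582
r78=1001110 pc4: +16 =598
r79=1001111 pc5: +32 =630
r80=1010000 pc2: +4 =634
r81=1010001 pc3: +8 =642
r82=1010010 pc3: +8 =650
r83=1010011 pc4: +16 =666
r84=1010100 pc3: +8 =674
r85=1010101 pc4: +16 =690
r86=1010110 pc4: +16 =706
r87=1010111 pc5: +32 =738
r88=1011000 pc3: +8 =746
r89=1011001 pc4: +16 =762
r90=1011010 pc4: +16 =778
r91=1011011 pc5: +32 =810
r92=1011100 pc4: +16 =826
r93=1011101 pc5: +32 =858
r94=1011110 pc5: +32 =890
r95=1011111 pc6: +64 =954
r96=1100000 pc2: +4 =958
r97=1100001 pc3: +8 =966
r98=1100010 pc3: +8 =974
r99=1100011 pc4: +16 =990
r100=1100100 pc3: +8 =998
r101=1100101 pc4: +16 =1014
r102=1100110 pc4: +16 =1030
r103=1100111 pc5: +32 =1062
r104=1101000 pc3: +8 =1070
r105=1101001 pc4: +16 =1086
r106=1101010 pc4: +16 =1102
r107=1101011 pc5: +32 =1134
r108=1101100 pc4: +16 =1150
r109=1101101 pc5: +32 =1182
r110=1101110 pc5: +32 =1214
r111=1101111 pc6: +64 =1278
r112=1110000 pc3: +8 =1286
r113=1110001 pc4: +16 =1302
r114=1110010 pc4: +16 =1318
r115=1110011 pc5: +32 =1350
r116=1110100 pc4: +16 =1366
r117=1110101 pc5: +32 =1398
r118=1110110 pc5: +32 =1430
r119=1110111 pc6: +64 =1494
r120=1111000 pc4: +16 =1510
r121=1111001 pc5: +32 =1542
r122=1111010 pc5: +32 =1574
r123=1111011 pc6: +64 =1638
r124=1111100 pc5: +32 =1670
r125=1111101 pc6: +64 =1734
r126=1111110 pc6: +64 =1798
r127=1111111 pc7: +128 =1926
r128=10000000 pc1: +2 =1928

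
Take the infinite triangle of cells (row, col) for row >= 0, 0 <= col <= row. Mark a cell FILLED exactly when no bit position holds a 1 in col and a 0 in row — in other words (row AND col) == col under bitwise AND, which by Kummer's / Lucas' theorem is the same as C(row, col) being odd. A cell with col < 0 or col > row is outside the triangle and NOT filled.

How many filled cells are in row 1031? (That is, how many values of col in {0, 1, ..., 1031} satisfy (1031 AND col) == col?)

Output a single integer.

Answer: 16

Derivation:
1031 in binary = 10000000111
popcount(1031) = number of 1-bits in 10000000111 = 4
A col c satisfies (1031 AND c) == c iff every set bit of c is also set in 1031; each of the 4 set bits of 1031 can independently be on or off in c.
count = 2^4 = 16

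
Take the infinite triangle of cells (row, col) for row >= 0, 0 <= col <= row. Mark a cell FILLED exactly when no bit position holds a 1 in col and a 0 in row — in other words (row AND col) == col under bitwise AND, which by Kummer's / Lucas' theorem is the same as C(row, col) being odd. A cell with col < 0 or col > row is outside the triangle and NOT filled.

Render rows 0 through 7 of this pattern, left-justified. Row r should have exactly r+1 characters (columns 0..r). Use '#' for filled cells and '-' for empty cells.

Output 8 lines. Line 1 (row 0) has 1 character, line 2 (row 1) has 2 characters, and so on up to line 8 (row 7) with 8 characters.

Answer: #
##
#-#
####
#---#
##--##
#-#-#-#
########

Derivation:
r0=0: #
r1=1: ##
r2=10: #-#
r3=11: ####
r4=100: #---#
r5=101: ##--##
r6=110: #-#-#-#
r7=111: ########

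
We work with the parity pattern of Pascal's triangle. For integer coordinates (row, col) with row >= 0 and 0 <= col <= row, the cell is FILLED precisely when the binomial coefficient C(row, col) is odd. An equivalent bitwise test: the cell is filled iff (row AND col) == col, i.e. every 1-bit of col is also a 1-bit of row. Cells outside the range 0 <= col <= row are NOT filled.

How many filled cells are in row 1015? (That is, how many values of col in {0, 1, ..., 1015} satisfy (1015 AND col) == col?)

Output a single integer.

Answer: 512

Derivation:
1015 in binary = 1111110111
popcount(1015) = number of 1-bits in 1111110111 = 9
A col c satisfies (1015 AND c) == c iff every set bit of c is also set in 1015; each of the 9 set bits of 1015 can independently be on or off in c.
count = 2^9 = 512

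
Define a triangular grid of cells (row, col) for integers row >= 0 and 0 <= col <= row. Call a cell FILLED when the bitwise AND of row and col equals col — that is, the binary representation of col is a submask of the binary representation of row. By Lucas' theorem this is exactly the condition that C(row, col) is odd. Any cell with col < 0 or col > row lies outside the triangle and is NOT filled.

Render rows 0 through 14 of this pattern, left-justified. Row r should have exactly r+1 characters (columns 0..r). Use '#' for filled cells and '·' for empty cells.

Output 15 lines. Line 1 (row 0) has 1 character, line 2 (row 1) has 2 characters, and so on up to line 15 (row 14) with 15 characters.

Answer: #
##
#·#
####
#···#
##··##
#·#·#·#
########
#·······#
##······##
#·#·····#·#
####····####
#···#···#···#
##··##··##··##
#·#·#·#·#·#·#·#

Derivation:
r0=0: #
r1=1: ##
r2=10: #·#
r3=11: ####
r4=100: #···#
r5=101: ##··##
r6=110: #·#·#·#
r7=111: ########
r8=1000: #·······#
r9=1001: ##······##
r10=1010: #·#·····#·#
r11=1011: ####····####
r12=1100: #···#···#···#
r13=1101: ##··##··##··##
r14=1110: #·#·#·#·#·#·#·#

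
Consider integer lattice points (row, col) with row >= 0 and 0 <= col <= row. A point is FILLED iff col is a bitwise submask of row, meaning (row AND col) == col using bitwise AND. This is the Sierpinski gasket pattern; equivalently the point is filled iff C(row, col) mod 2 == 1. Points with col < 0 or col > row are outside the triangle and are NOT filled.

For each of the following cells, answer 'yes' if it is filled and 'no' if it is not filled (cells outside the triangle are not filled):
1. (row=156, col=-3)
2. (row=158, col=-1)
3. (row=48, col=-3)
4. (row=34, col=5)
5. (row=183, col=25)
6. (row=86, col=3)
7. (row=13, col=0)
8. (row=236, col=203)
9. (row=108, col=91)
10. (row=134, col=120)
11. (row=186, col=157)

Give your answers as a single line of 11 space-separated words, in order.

Answer: no no no no no no yes no no no no

Derivation:
(156,-3): col outside [0, 156] -> not filled
(158,-1): col outside [0, 158] -> not filled
(48,-3): col outside [0, 48] -> not filled
(34,5): row=0b100010, col=0b101, row AND col = 0b0 = 0; 0 != 5 -> empty
(183,25): row=0b10110111, col=0b11001, row AND col = 0b10001 = 17; 17 != 25 -> empty
(86,3): row=0b1010110, col=0b11, row AND col = 0b10 = 2; 2 != 3 -> empty
(13,0): row=0b1101, col=0b0, row AND col = 0b0 = 0; 0 == 0 -> filled
(236,203): row=0b11101100, col=0b11001011, row AND col = 0b11001000 = 200; 200 != 203 -> empty
(108,91): row=0b1101100, col=0b1011011, row AND col = 0b1001000 = 72; 72 != 91 -> empty
(134,120): row=0b10000110, col=0b1111000, row AND col = 0b0 = 0; 0 != 120 -> empty
(186,157): row=0b10111010, col=0b10011101, row AND col = 0b10011000 = 152; 152 != 157 -> empty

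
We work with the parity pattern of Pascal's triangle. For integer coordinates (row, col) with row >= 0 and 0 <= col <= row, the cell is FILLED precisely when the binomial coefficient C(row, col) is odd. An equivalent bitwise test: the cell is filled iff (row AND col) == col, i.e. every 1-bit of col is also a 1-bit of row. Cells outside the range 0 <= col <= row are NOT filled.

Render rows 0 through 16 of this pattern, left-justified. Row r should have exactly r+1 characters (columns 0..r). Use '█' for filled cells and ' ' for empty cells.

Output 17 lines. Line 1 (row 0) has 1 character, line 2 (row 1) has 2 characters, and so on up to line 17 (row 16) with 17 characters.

r0=0: █
r1=1: ██
r2=10: █ █
r3=11: ████
r4=100: █   █
r5=101: ██  ██
r6=110: █ █ █ █
r7=111: ████████
r8=1000: █       █
r9=1001: ██      ██
r10=1010: █ █     █ █
r11=1011: ████    ████
r12=1100: █   █   █   █
r13=1101: ██  ██  ██  ██
r14=1110: █ █ █ █ █ █ █ █
r15=1111: ████████████████
r16=10000: █               █

Answer: █
██
█ █
████
█   █
██  ██
█ █ █ █
████████
█       █
██      ██
█ █     █ █
████    ████
█   █   █   █
██  ██  ██  ██
█ █ █ █ █ █ █ █
████████████████
█               █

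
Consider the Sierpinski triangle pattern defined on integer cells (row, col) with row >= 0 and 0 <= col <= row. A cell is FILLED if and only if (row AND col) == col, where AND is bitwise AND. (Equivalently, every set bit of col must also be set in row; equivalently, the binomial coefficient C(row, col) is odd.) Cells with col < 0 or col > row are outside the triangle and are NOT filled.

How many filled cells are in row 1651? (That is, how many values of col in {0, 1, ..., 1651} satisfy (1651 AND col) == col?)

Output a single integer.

1651 in binary = 11001110011
popcount(1651) = number of 1-bits in 11001110011 = 7
A col c satisfies (1651 AND c) == c iff every set bit of c is also set in 1651; each of the 7 set bits of 1651 can independently be on or off in c.
count = 2^7 = 128

Answer: 128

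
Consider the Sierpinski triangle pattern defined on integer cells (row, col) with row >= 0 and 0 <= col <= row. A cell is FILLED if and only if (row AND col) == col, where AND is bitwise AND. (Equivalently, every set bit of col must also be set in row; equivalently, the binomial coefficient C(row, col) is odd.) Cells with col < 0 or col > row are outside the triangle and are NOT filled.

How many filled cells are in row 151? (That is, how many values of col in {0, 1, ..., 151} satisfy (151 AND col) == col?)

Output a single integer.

Answer: 32

Derivation:
151 in binary = 10010111
popcount(151) = number of 1-bits in 10010111 = 5
A col c satisfies (151 AND c) == c iff every set bit of c is also set in 151; each of the 5 set bits of 151 can independently be on or off in c.
count = 2^5 = 32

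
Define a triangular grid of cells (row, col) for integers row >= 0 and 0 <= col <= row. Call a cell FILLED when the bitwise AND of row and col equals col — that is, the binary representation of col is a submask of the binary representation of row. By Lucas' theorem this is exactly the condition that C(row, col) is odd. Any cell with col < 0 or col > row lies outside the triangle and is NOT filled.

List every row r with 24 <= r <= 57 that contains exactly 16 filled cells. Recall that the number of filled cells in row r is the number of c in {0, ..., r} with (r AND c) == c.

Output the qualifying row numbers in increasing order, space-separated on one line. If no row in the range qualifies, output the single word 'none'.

Answer: 27 29 30 39 43 45 46 51 53 54 57

Derivation:
Row r has 2^popcount(r) filled cells, so we need popcount(r) = log2(16) = 4.
Scan r = 24..57 and keep those with exactly 4 one-bits:
r=24=11000 popcount=2 -> skip
r=25=11001 popcount=3 -> skip
r=26=11010 popcount=3 -> skip
r=27=11011 popcount=4 -> KEEP
r=28=11100 popcount=3 -> skip
r=29=11101 popcount=4 -> KEEP
r=30=11110 popcount=4 -> KEEP
r=31=11111 popcount=5 -> skip
r=32=100000 popcount=1 -> skip
r=33=100001 popcount=2 -> skip
r=34=100010 popcount=2 -> skip
r=35=100011 popcount=3 -> skip
r=36=100100 popcount=2 -> skip
r=37=100101 popcount=3 -> skip
r=38=100110 popcount=3 -> skip
r=39=100111 popcount=4 -> KEEP
r=40=101000 popcount=2 -> skip
r=41=101001 popcount=3 -> skip
r=42=101010 popcount=3 -> skip
r=43=101011 popcount=4 -> KEEP
r=44=101100 popcount=3 -> skip
r=45=101101 popcount=4 -> KEEP
r=46=101110 popcount=4 -> KEEP
r=47=101111 popcount=5 -> skip
r=48=110000 popcount=2 -> skip
r=49=110001 popcount=3 -> skip
r=50=110010 popcount=3 -> skip
r=51=110011 popcount=4 -> KEEP
r=52=110100 popcount=3 -> skip
r=53=110101 popcount=4 -> KEEP
r=54=110110 popcount=4 -> KEEP
r=55=110111 popcount=5 -> skip
r=56=111000 popcount=3 -> skip
r=57=111001 popcount=4 -> KEEP
Kept rows: 27 29 30 39 43 45 46 51 53 54 57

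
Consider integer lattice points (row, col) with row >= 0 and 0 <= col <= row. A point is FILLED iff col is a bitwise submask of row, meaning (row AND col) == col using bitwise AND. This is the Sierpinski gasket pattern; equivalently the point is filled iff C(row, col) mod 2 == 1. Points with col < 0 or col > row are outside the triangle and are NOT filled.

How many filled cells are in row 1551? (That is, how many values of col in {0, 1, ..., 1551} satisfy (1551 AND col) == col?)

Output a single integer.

1551 in binary = 11000001111
popcount(1551) = number of 1-bits in 11000001111 = 6
A col c satisfies (1551 AND c) == c iff every set bit of c is also set in 1551; each of the 6 set bits of 1551 can independently be on or off in c.
count = 2^6 = 64

Answer: 64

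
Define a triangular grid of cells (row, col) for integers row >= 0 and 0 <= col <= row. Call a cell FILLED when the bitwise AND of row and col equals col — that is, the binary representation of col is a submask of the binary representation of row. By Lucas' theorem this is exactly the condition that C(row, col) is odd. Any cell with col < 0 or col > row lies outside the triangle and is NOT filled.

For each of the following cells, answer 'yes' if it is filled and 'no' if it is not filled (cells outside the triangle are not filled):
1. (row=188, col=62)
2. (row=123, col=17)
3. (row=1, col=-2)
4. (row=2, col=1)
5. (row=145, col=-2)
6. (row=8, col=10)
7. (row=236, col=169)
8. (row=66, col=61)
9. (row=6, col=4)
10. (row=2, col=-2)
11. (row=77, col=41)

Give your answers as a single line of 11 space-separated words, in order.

Answer: no yes no no no no no no yes no no

Derivation:
(188,62): row=0b10111100, col=0b111110, row AND col = 0b111100 = 60; 60 != 62 -> empty
(123,17): row=0b1111011, col=0b10001, row AND col = 0b10001 = 17; 17 == 17 -> filled
(1,-2): col outside [0, 1] -> not filled
(2,1): row=0b10, col=0b1, row AND col = 0b0 = 0; 0 != 1 -> empty
(145,-2): col outside [0, 145] -> not filled
(8,10): col outside [0, 8] -> not filled
(236,169): row=0b11101100, col=0b10101001, row AND col = 0b10101000 = 168; 168 != 169 -> empty
(66,61): row=0b1000010, col=0b111101, row AND col = 0b0 = 0; 0 != 61 -> empty
(6,4): row=0b110, col=0b100, row AND col = 0b100 = 4; 4 == 4 -> filled
(2,-2): col outside [0, 2] -> not filled
(77,41): row=0b1001101, col=0b101001, row AND col = 0b1001 = 9; 9 != 41 -> empty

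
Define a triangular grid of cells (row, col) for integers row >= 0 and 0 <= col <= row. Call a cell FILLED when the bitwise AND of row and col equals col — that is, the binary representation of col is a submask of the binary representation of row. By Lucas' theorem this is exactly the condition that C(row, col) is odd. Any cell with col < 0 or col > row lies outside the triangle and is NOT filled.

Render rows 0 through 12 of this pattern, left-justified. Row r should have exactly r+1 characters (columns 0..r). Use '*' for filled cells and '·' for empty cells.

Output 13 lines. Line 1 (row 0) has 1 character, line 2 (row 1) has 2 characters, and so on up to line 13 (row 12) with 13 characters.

r0=0: *
r1=1: **
r2=10: *·*
r3=11: ****
r4=100: *···*
r5=101: **··**
r6=110: *·*·*·*
r7=111: ********
r8=1000: *·······*
r9=1001: **······**
r10=1010: *·*·····*·*
r11=1011: ****····****
r12=1100: *···*···*···*

Answer: *
**
*·*
****
*···*
**··**
*·*·*·*
********
*·······*
**······**
*·*·····*·*
****····****
*···*···*···*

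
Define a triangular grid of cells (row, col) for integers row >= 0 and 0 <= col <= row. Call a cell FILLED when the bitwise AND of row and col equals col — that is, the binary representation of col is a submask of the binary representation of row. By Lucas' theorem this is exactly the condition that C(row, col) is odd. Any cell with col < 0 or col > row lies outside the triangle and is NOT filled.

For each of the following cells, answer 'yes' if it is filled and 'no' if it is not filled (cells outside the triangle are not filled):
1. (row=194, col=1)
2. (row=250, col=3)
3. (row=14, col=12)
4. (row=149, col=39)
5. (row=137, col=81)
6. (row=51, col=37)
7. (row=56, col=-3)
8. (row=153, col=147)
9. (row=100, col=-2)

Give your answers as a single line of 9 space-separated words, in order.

(194,1): row=0b11000010, col=0b1, row AND col = 0b0 = 0; 0 != 1 -> empty
(250,3): row=0b11111010, col=0b11, row AND col = 0b10 = 2; 2 != 3 -> empty
(14,12): row=0b1110, col=0b1100, row AND col = 0b1100 = 12; 12 == 12 -> filled
(149,39): row=0b10010101, col=0b100111, row AND col = 0b101 = 5; 5 != 39 -> empty
(137,81): row=0b10001001, col=0b1010001, row AND col = 0b1 = 1; 1 != 81 -> empty
(51,37): row=0b110011, col=0b100101, row AND col = 0b100001 = 33; 33 != 37 -> empty
(56,-3): col outside [0, 56] -> not filled
(153,147): row=0b10011001, col=0b10010011, row AND col = 0b10010001 = 145; 145 != 147 -> empty
(100,-2): col outside [0, 100] -> not filled

Answer: no no yes no no no no no no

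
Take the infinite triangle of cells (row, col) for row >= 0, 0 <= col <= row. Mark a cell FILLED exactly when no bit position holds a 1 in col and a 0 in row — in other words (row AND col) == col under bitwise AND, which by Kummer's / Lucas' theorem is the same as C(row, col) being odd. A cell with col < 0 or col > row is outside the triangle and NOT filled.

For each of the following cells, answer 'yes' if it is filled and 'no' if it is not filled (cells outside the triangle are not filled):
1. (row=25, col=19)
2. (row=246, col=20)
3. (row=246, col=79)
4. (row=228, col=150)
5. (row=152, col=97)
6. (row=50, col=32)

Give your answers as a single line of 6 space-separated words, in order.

(25,19): row=0b11001, col=0b10011, row AND col = 0b10001 = 17; 17 != 19 -> empty
(246,20): row=0b11110110, col=0b10100, row AND col = 0b10100 = 20; 20 == 20 -> filled
(246,79): row=0b11110110, col=0b1001111, row AND col = 0b1000110 = 70; 70 != 79 -> empty
(228,150): row=0b11100100, col=0b10010110, row AND col = 0b10000100 = 132; 132 != 150 -> empty
(152,97): row=0b10011000, col=0b1100001, row AND col = 0b0 = 0; 0 != 97 -> empty
(50,32): row=0b110010, col=0b100000, row AND col = 0b100000 = 32; 32 == 32 -> filled

Answer: no yes no no no yes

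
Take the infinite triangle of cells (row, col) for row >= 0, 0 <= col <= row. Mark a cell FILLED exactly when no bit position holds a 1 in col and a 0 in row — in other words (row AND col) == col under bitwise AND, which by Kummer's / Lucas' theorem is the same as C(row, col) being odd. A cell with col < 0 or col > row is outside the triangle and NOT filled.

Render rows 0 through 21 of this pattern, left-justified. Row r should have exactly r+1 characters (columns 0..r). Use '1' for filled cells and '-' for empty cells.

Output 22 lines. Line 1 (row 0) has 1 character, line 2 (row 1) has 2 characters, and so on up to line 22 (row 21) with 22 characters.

Answer: 1
11
1-1
1111
1---1
11--11
1-1-1-1
11111111
1-------1
11------11
1-1-----1-1
1111----1111
1---1---1---1
11--11--11--11
1-1-1-1-1-1-1-1
1111111111111111
1---------------1
11--------------11
1-1-------------1-1
1111------------1111
1---1-----------1---1
11--11----------11--11

Derivation:
r0=0: 1
r1=1: 11
r2=10: 1-1
r3=11: 1111
r4=100: 1---1
r5=101: 11--11
r6=110: 1-1-1-1
r7=111: 11111111
r8=1000: 1-------1
r9=1001: 11------11
r10=1010: 1-1-----1-1
r11=1011: 1111----1111
r12=1100: 1---1---1---1
r13=1101: 11--11--11--11
r14=1110: 1-1-1-1-1-1-1-1
r15=1111: 1111111111111111
r16=10000: 1---------------1
r17=10001: 11--------------11
r18=10010: 1-1-------------1-1
r19=10011: 1111------------1111
r20=10100: 1---1-----------1---1
r21=10101: 11--11----------11--11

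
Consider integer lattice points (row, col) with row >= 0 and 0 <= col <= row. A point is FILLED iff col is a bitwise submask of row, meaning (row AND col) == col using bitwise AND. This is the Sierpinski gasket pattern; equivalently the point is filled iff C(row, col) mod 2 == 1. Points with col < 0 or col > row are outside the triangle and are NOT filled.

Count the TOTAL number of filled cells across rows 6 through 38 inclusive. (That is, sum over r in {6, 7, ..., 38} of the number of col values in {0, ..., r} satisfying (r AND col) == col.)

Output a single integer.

Answer: 266

Derivation:
r6=110 pc2: +4 =4
r7=111 pc3: +8 =12
r8=1000 pc1: +2 =14
r9=1001 pc2: +4 =18
r10=1010 pc2: +4 =22
r11=1011 pc3: +8 =30
r12=1100 pc2: +4 =34
r13=1101 pc3: +8 =42
r14=1110 pc3: +8 =50
r15=1111 pc4: +16 =66
r16=10000 pc1: +2 =68
r17=10001 pc2: +4 =72
r18=10010 pc2: +4 =76
r19=10011 pc3: +8 =84
r20=10100 pc2: +4 =88
r21=10101 pc3: +8 =96
r22=10110 pc3: +8 =104
r23=10111 pc4: +16 =120
r24=11000 pc2: +4 =124
r25=11001 pc3: +8 =132
r26=11010 pc3: +8 =140
r27=11011 pc4: +16 =156
r28=11100 pc3: +8 =164
r29=11101 pc4: +16 =180
r30=11110 pc4: +16 =196
r31=11111 pc5: +32 =228
r32=100000 pc1: +2 =230
r33=100001 pc2: +4 =234
r34=100010 pc2: +4 =238
r35=100011 pc3: +8 =246
r36=100100 pc2: +4 =250
r37=100101 pc3: +8 =258
r38=100110 pc3: +8 =266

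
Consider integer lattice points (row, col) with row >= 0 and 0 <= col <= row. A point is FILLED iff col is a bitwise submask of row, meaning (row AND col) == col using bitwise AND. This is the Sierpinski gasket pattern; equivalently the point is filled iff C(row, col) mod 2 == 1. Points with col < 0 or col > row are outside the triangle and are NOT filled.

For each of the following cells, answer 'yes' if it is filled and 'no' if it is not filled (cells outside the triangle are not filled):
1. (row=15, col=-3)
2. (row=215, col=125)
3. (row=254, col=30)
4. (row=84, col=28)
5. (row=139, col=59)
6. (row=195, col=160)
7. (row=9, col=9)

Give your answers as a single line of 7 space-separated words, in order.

Answer: no no yes no no no yes

Derivation:
(15,-3): col outside [0, 15] -> not filled
(215,125): row=0b11010111, col=0b1111101, row AND col = 0b1010101 = 85; 85 != 125 -> empty
(254,30): row=0b11111110, col=0b11110, row AND col = 0b11110 = 30; 30 == 30 -> filled
(84,28): row=0b1010100, col=0b11100, row AND col = 0b10100 = 20; 20 != 28 -> empty
(139,59): row=0b10001011, col=0b111011, row AND col = 0b1011 = 11; 11 != 59 -> empty
(195,160): row=0b11000011, col=0b10100000, row AND col = 0b10000000 = 128; 128 != 160 -> empty
(9,9): row=0b1001, col=0b1001, row AND col = 0b1001 = 9; 9 == 9 -> filled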